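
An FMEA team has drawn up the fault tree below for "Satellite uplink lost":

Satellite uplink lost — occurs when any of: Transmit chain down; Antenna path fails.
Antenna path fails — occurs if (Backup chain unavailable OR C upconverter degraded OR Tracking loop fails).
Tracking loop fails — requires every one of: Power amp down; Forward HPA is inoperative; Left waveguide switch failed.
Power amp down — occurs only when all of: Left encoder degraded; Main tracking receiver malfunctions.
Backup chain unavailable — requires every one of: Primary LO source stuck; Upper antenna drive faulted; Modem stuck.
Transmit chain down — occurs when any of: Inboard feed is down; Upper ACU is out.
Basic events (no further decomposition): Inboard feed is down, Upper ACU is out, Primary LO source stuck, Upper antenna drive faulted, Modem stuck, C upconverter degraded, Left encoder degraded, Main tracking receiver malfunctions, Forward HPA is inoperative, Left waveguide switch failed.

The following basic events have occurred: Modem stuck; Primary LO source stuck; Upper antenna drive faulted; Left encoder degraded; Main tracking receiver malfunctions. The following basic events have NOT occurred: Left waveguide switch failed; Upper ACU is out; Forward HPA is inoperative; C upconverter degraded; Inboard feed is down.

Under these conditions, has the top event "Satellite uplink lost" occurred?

Yes

Transmit chain down [OR]: Inboard feed is down=not, Upper ACU is out=not → no input occurs → does not occur.
Backup chain unavailable [AND]: Primary LO source stuck=occurs, Upper antenna drive faulted=occurs, Modem stuck=occurs → all inputs occur → occurs.
Power amp down [AND]: Left encoder degraded=occurs, Main tracking receiver malfunctions=occurs → all inputs occur → occurs.
Tracking loop fails [AND]: Power amp down=occurs, Forward HPA is inoperative=not, Left waveguide switch failed=not → not all inputs occur → does not occur.
Antenna path fails [OR]: Backup chain unavailable=occurs, C upconverter degraded=not, Tracking loop fails=not → at least one input occurs → occurs.
Satellite uplink lost [OR]: Transmit chain down=not, Antenna path fails=occurs → at least one input occurs → occurs.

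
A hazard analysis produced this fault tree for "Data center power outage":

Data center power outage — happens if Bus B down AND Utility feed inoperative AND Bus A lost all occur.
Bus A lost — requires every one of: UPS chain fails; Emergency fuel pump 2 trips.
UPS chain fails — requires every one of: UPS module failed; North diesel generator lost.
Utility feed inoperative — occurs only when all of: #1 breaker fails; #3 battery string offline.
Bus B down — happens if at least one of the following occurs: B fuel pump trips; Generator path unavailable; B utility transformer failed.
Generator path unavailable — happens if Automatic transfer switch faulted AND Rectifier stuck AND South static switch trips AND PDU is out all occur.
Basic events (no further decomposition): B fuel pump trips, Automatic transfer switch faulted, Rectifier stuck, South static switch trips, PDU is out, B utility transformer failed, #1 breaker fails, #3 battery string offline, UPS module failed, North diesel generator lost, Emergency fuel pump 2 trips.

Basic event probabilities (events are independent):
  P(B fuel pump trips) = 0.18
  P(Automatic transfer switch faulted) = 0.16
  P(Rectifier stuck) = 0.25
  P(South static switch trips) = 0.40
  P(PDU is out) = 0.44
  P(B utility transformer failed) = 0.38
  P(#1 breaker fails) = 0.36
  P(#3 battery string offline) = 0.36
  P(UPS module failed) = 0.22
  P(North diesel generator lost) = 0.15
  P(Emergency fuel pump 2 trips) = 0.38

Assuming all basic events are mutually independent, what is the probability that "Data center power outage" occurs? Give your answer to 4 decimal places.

0.0008

P(Generator path unavailable) [AND] = 0.16 × 0.25 × 0.40 × 0.44 = 0.007040
P(Bus B down) [OR] = 1 − (1−0.18) × (1−0.007040) × (1−0.38) = 0.495179
P(Utility feed inoperative) [AND] = 0.36 × 0.36 = 0.129600
P(UPS chain fails) [AND] = 0.22 × 0.15 = 0.033000
P(Bus A lost) [AND] = 0.033000 × 0.38 = 0.012540
P(Data center power outage) [AND] = 0.495179 × 0.129600 × 0.012540 = 0.000805
Rounded to 4 decimal places: P(Data center power outage) ≈ 0.0008.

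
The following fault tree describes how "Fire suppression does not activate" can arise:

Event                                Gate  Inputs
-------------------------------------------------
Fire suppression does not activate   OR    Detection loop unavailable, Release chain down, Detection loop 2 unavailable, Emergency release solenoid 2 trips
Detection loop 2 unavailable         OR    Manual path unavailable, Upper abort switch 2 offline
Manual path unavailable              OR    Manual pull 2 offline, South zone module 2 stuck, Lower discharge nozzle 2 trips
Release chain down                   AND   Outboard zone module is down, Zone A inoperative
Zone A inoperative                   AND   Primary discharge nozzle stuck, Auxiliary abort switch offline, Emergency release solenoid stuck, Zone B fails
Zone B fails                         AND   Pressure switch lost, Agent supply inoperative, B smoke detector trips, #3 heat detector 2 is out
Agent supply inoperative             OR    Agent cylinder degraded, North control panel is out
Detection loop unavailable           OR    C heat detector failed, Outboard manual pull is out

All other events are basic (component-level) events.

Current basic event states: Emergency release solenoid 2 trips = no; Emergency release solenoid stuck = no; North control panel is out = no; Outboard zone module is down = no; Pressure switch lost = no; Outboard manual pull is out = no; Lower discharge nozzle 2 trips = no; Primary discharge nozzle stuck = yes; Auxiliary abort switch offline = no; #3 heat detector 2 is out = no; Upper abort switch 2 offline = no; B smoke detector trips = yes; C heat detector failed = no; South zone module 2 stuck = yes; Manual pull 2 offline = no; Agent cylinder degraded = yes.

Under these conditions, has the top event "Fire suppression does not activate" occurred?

Yes

Detection loop unavailable [OR]: C heat detector failed=not, Outboard manual pull is out=not → no input occurs → does not occur.
Agent supply inoperative [OR]: Agent cylinder degraded=occurs, North control panel is out=not → at least one input occurs → occurs.
Zone B fails [AND]: Pressure switch lost=not, Agent supply inoperative=occurs, B smoke detector trips=occurs, #3 heat detector 2 is out=not → not all inputs occur → does not occur.
Zone A inoperative [AND]: Primary discharge nozzle stuck=occurs, Auxiliary abort switch offline=not, Emergency release solenoid stuck=not, Zone B fails=not → not all inputs occur → does not occur.
Release chain down [AND]: Outboard zone module is down=not, Zone A inoperative=not → not all inputs occur → does not occur.
Manual path unavailable [OR]: Manual pull 2 offline=not, South zone module 2 stuck=occurs, Lower discharge nozzle 2 trips=not → at least one input occurs → occurs.
Detection loop 2 unavailable [OR]: Manual path unavailable=occurs, Upper abort switch 2 offline=not → at least one input occurs → occurs.
Fire suppression does not activate [OR]: Detection loop unavailable=not, Release chain down=not, Detection loop 2 unavailable=occurs, Emergency release solenoid 2 trips=not → at least one input occurs → occurs.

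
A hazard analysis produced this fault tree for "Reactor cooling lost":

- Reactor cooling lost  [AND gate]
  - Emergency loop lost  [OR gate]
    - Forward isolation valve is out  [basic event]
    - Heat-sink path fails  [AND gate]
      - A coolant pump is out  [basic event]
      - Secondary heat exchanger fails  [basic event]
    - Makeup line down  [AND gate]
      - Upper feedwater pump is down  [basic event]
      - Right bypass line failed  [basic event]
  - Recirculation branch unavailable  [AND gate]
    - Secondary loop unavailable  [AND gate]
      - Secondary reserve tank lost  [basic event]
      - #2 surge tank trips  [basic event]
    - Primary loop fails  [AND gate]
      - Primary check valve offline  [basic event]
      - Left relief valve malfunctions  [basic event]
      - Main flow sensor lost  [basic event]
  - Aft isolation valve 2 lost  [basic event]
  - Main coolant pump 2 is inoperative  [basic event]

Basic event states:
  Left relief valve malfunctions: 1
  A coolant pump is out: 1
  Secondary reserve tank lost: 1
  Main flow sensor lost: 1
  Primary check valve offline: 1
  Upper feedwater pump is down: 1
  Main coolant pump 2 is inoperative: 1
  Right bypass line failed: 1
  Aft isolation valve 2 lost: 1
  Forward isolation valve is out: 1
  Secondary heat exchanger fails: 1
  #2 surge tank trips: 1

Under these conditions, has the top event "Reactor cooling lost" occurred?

Yes

Heat-sink path fails [AND]: A coolant pump is out=occurs, Secondary heat exchanger fails=occurs → all inputs occur → occurs.
Makeup line down [AND]: Upper feedwater pump is down=occurs, Right bypass line failed=occurs → all inputs occur → occurs.
Emergency loop lost [OR]: Forward isolation valve is out=occurs, Heat-sink path fails=occurs, Makeup line down=occurs → at least one input occurs → occurs.
Secondary loop unavailable [AND]: Secondary reserve tank lost=occurs, #2 surge tank trips=occurs → all inputs occur → occurs.
Primary loop fails [AND]: Primary check valve offline=occurs, Left relief valve malfunctions=occurs, Main flow sensor lost=occurs → all inputs occur → occurs.
Recirculation branch unavailable [AND]: Secondary loop unavailable=occurs, Primary loop fails=occurs → all inputs occur → occurs.
Reactor cooling lost [AND]: Emergency loop lost=occurs, Recirculation branch unavailable=occurs, Aft isolation valve 2 lost=occurs, Main coolant pump 2 is inoperative=occurs → all inputs occur → occurs.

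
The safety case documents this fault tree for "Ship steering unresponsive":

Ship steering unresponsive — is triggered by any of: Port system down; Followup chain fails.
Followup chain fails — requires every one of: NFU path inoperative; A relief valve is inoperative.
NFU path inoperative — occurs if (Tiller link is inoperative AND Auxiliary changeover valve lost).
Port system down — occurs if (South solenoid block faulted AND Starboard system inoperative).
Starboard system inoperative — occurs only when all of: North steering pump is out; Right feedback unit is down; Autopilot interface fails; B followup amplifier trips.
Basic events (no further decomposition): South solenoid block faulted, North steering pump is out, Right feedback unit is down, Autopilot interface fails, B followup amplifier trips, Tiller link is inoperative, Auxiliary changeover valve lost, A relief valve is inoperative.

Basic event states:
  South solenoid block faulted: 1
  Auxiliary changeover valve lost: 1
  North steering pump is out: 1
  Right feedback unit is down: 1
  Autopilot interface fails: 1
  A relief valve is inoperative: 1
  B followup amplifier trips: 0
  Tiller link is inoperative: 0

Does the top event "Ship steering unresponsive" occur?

Starboard system inoperative [AND]: North steering pump is out=occurs, Right feedback unit is down=occurs, Autopilot interface fails=occurs, B followup amplifier trips=not → not all inputs occur → does not occur.
Port system down [AND]: South solenoid block faulted=occurs, Starboard system inoperative=not → not all inputs occur → does not occur.
NFU path inoperative [AND]: Tiller link is inoperative=not, Auxiliary changeover valve lost=occurs → not all inputs occur → does not occur.
Followup chain fails [AND]: NFU path inoperative=not, A relief valve is inoperative=occurs → not all inputs occur → does not occur.
Ship steering unresponsive [OR]: Port system down=not, Followup chain fails=not → no input occurs → does not occur.

No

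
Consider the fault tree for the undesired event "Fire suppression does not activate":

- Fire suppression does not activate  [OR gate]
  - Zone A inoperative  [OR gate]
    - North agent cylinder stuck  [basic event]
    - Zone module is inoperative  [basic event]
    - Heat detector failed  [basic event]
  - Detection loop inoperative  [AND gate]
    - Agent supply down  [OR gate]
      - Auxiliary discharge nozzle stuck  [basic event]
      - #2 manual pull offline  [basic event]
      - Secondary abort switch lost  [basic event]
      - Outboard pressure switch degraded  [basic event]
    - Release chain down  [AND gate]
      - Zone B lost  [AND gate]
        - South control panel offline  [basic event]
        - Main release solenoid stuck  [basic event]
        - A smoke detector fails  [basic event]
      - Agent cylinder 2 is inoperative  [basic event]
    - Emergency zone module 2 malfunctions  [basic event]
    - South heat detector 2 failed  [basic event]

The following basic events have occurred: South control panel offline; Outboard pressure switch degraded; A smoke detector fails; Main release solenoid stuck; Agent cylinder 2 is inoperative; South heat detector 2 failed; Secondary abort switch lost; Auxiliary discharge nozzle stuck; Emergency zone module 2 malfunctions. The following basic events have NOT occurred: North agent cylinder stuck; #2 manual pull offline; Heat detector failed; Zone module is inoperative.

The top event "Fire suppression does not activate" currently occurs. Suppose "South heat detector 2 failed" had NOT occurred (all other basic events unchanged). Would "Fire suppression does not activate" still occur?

No

Counterfactual: set "South heat detector 2 failed" to not occurred.
Zone A inoperative [OR]: North agent cylinder stuck=not, Zone module is inoperative=not, Heat detector failed=not → no input occurs → does not occur.
Agent supply down [OR]: Auxiliary discharge nozzle stuck=occurs, #2 manual pull offline=not, Secondary abort switch lost=occurs, Outboard pressure switch degraded=occurs → at least one input occurs → occurs.
Zone B lost [AND]: South control panel offline=occurs, Main release solenoid stuck=occurs, A smoke detector fails=occurs → all inputs occur → occurs.
Release chain down [AND]: Zone B lost=occurs, Agent cylinder 2 is inoperative=occurs → all inputs occur → occurs.
Detection loop inoperative [AND]: Agent supply down=occurs, Release chain down=occurs, Emergency zone module 2 malfunctions=occurs, South heat detector 2 failed=not → not all inputs occur → does not occur.
Fire suppression does not activate [OR]: Zone A inoperative=not, Detection loop inoperative=not → no input occurs → does not occur.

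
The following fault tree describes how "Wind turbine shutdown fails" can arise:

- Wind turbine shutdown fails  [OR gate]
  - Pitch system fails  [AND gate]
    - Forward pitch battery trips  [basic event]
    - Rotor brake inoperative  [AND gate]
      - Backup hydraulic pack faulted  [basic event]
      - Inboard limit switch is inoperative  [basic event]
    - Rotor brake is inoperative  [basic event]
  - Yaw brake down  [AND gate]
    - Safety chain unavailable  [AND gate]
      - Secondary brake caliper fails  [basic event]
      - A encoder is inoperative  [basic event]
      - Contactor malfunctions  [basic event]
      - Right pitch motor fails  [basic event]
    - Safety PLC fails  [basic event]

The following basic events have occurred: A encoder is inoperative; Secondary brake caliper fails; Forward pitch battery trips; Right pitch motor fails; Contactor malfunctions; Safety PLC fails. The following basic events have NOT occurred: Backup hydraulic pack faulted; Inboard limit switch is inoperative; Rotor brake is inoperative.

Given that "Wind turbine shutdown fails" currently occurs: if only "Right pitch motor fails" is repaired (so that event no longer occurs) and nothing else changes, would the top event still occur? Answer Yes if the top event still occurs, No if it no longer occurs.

No

Counterfactual: set "Right pitch motor fails" to not occurred.
Rotor brake inoperative [AND]: Backup hydraulic pack faulted=not, Inboard limit switch is inoperative=not → not all inputs occur → does not occur.
Pitch system fails [AND]: Forward pitch battery trips=occurs, Rotor brake inoperative=not, Rotor brake is inoperative=not → not all inputs occur → does not occur.
Safety chain unavailable [AND]: Secondary brake caliper fails=occurs, A encoder is inoperative=occurs, Contactor malfunctions=occurs, Right pitch motor fails=not → not all inputs occur → does not occur.
Yaw brake down [AND]: Safety chain unavailable=not, Safety PLC fails=occurs → not all inputs occur → does not occur.
Wind turbine shutdown fails [OR]: Pitch system fails=not, Yaw brake down=not → no input occurs → does not occur.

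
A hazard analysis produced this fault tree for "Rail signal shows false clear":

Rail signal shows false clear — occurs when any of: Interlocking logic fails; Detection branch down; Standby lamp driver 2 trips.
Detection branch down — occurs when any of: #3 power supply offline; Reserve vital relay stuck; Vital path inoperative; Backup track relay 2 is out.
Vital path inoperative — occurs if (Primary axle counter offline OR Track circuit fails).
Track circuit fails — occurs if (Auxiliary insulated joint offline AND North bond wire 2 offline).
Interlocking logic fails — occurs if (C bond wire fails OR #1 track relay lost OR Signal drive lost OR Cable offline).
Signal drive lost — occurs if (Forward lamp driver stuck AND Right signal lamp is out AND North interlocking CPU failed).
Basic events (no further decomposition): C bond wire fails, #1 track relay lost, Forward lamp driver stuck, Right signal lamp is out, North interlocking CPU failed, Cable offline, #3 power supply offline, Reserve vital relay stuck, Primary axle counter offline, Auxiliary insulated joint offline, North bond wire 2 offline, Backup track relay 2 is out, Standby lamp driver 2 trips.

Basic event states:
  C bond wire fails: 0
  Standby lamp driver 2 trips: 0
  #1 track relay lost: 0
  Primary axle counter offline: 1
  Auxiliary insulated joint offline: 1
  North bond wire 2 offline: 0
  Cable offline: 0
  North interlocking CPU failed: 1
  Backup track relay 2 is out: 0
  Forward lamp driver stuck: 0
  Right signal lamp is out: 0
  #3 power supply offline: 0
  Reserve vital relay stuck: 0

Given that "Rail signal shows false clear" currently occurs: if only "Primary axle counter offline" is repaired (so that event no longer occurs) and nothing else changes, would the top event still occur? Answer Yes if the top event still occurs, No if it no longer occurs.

No

Counterfactual: set "Primary axle counter offline" to not occurred.
Signal drive lost [AND]: Forward lamp driver stuck=not, Right signal lamp is out=not, North interlocking CPU failed=occurs → not all inputs occur → does not occur.
Interlocking logic fails [OR]: C bond wire fails=not, #1 track relay lost=not, Signal drive lost=not, Cable offline=not → no input occurs → does not occur.
Track circuit fails [AND]: Auxiliary insulated joint offline=occurs, North bond wire 2 offline=not → not all inputs occur → does not occur.
Vital path inoperative [OR]: Primary axle counter offline=not, Track circuit fails=not → no input occurs → does not occur.
Detection branch down [OR]: #3 power supply offline=not, Reserve vital relay stuck=not, Vital path inoperative=not, Backup track relay 2 is out=not → no input occurs → does not occur.
Rail signal shows false clear [OR]: Interlocking logic fails=not, Detection branch down=not, Standby lamp driver 2 trips=not → no input occurs → does not occur.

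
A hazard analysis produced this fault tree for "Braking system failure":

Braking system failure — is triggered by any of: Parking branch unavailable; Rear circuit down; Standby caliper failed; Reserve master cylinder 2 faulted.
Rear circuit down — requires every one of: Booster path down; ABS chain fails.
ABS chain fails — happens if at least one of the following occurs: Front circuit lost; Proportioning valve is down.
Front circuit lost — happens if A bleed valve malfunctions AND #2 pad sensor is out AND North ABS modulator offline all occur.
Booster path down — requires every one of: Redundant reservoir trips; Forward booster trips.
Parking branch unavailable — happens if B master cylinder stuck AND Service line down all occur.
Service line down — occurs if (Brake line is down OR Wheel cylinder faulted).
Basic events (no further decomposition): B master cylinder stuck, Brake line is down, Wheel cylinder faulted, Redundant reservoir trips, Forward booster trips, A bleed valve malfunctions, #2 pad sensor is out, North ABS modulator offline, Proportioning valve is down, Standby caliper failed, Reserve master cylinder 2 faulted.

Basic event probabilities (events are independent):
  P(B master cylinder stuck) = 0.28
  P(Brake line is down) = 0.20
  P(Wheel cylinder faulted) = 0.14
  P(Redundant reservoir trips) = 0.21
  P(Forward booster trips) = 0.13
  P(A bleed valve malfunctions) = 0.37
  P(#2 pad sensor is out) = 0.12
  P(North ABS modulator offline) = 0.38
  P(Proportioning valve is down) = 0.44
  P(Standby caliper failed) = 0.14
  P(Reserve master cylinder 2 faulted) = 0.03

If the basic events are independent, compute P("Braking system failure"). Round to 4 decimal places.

P(Service line down) [OR] = 1 − (1−0.20) × (1−0.14) = 0.312000
P(Parking branch unavailable) [AND] = 0.28 × 0.312000 = 0.087360
P(Booster path down) [AND] = 0.21 × 0.13 = 0.027300
P(Front circuit lost) [AND] = 0.37 × 0.12 × 0.38 = 0.016872
P(ABS chain fails) [OR] = 1 − (1−0.016872) × (1−0.44) = 0.449448
P(Rear circuit down) [AND] = 0.027300 × 0.449448 = 0.012270
P(Braking system failure) [OR] = 1 − (1−0.087360) × (1−0.012270) × (1−0.14) × (1−0.03) = 0.248017
Rounded to 4 decimal places: P(Braking system failure) ≈ 0.2480.

0.2480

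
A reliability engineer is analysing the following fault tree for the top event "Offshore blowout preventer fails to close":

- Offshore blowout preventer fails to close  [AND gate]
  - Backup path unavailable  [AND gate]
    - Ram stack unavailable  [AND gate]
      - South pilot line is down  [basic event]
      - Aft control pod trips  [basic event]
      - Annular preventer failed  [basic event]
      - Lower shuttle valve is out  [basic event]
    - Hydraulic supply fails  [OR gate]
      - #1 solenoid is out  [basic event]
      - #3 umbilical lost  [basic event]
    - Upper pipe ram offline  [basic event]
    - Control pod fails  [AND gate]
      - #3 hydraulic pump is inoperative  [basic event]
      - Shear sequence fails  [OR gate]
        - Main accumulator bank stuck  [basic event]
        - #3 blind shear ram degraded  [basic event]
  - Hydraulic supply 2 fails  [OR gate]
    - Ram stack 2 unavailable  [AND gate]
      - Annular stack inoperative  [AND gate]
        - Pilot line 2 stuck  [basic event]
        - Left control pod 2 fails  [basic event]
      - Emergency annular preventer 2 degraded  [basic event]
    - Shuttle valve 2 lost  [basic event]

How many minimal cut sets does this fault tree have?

Ram stack unavailable [AND]: one cut set from each child combined → 1 × 1 × 1 × 1 = 1 cut set(s).
Hydraulic supply fails [OR]: union of children's cut sets → 2 cut set(s).
Shear sequence fails [OR]: union of children's cut sets → 2 cut set(s).
Control pod fails [AND]: one cut set from each child combined → 1 × 2 = 2 cut set(s).
Backup path unavailable [AND]: one cut set from each child combined → 1 × 2 × 1 × 2 = 4 cut set(s).
Annular stack inoperative [AND]: one cut set from each child combined → 1 × 1 = 1 cut set(s).
Ram stack 2 unavailable [AND]: one cut set from each child combined → 1 × 1 = 1 cut set(s).
Hydraulic supply 2 fails [OR]: union of children's cut sets → 2 cut set(s).
Offshore blowout preventer fails to close [AND]: one cut set from each child combined → 4 × 2 = 8 cut set(s).
Minimal cut sets: {#1 solenoid is out, #3 hydraulic pump is inoperative, Aft control pod trips, Annular preventer failed, Emergency annular preventer 2 degraded, Left control pod 2 fails, Lower shuttle valve is out, Main accumulator bank stuck, Pilot line 2 stuck, South pilot line is down, Upper pipe ram offline}; {#1 solenoid is out, #3 hydraulic pump is inoperative, Aft control pod trips, Annular preventer failed, Lower shuttle valve is out, Main accumulator bank stuck, Shuttle valve 2 lost, South pilot line is down, Upper pipe ram offline}; {#1 solenoid is out, #3 blind shear ram degraded, #3 hydraulic pump is inoperative, Aft control pod trips, Annular preventer failed, Emergency annular preventer 2 degraded, Left control pod 2 fails, Lower shuttle valve is out, Pilot line 2 stuck, South pilot line is down, Upper pipe ram offline}; {#1 solenoid is out, #3 blind shear ram degraded, #3 hydraulic pump is inoperative, Aft control pod trips, Annular preventer failed, Lower shuttle valve is out, Shuttle valve 2 lost, South pilot line is down, Upper pipe ram offline}; {#3 hydraulic pump is inoperative, #3 umbilical lost, Aft control pod trips, Annular preventer failed, Emergency annular preventer 2 degraded, Left control pod 2 fails, Lower shuttle valve is out, Main accumulator bank stuck, Pilot line 2 stuck, South pilot line is down, Upper pipe ram offline}; {#3 hydraulic pump is inoperative, #3 umbilical lost, Aft control pod trips, Annular preventer failed, Lower shuttle valve is out, Main accumulator bank stuck, Shuttle valve 2 lost, South pilot line is down, Upper pipe ram offline}; {#3 blind shear ram degraded, #3 hydraulic pump is inoperative, #3 umbilical lost, Aft control pod trips, Annular preventer failed, Emergency annular preventer 2 degraded, Left control pod 2 fails, Lower shuttle valve is out, Pilot line 2 stuck, South pilot line is down, Upper pipe ram offline}; {#3 blind shear ram degraded, #3 hydraulic pump is inoperative, #3 umbilical lost, Aft control pod trips, Annular preventer failed, Lower shuttle valve is out, Shuttle valve 2 lost, South pilot line is down, Upper pipe ram offline}.

8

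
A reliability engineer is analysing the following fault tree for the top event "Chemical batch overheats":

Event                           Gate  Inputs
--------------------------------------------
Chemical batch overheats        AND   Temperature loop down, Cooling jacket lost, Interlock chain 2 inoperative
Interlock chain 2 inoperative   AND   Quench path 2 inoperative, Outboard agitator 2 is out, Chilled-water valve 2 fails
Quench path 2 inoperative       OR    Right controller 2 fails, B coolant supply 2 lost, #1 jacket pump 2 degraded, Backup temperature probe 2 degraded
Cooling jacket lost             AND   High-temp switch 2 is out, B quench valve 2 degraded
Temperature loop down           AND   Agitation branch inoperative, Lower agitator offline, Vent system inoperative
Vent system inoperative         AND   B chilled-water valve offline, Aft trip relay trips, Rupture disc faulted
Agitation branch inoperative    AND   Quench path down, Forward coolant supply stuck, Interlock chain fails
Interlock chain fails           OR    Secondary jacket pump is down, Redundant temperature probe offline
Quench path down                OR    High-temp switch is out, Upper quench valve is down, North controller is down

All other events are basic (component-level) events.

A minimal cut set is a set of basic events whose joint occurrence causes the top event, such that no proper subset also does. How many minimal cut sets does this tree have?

24

Quench path down [OR]: union of children's cut sets → 3 cut set(s).
Interlock chain fails [OR]: union of children's cut sets → 2 cut set(s).
Agitation branch inoperative [AND]: one cut set from each child combined → 3 × 1 × 2 = 6 cut set(s).
Vent system inoperative [AND]: one cut set from each child combined → 1 × 1 × 1 = 1 cut set(s).
Temperature loop down [AND]: one cut set from each child combined → 6 × 1 × 1 = 6 cut set(s).
Cooling jacket lost [AND]: one cut set from each child combined → 1 × 1 = 1 cut set(s).
Quench path 2 inoperative [OR]: union of children's cut sets → 4 cut set(s).
Interlock chain 2 inoperative [AND]: one cut set from each child combined → 4 × 1 × 1 = 4 cut set(s).
Chemical batch overheats [AND]: one cut set from each child combined → 6 × 1 × 4 = 24 cut set(s).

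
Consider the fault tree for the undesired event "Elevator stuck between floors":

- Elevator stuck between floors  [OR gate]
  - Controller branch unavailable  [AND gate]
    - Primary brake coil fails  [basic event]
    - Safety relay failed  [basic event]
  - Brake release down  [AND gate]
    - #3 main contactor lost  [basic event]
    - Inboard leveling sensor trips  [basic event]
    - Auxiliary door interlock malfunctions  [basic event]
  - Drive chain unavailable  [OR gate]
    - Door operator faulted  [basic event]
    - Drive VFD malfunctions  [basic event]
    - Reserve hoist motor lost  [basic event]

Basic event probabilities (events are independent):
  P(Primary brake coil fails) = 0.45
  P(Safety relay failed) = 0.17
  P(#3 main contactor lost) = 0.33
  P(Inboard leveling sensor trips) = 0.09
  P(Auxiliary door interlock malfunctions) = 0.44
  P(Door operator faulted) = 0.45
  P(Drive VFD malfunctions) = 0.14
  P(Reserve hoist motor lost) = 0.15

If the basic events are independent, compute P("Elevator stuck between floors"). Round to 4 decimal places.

P(Controller branch unavailable) [AND] = 0.45 × 0.17 = 0.076500
P(Brake release down) [AND] = 0.33 × 0.09 × 0.44 = 0.013068
P(Drive chain unavailable) [OR] = 1 − (1−0.45) × (1−0.14) × (1−0.15) = 0.597950
P(Elevator stuck between floors) [OR] = 1 − (1−0.076500) × (1−0.013068) × (1−0.597950) = 0.633559
Rounded to 4 decimal places: P(Elevator stuck between floors) ≈ 0.6336.

0.6336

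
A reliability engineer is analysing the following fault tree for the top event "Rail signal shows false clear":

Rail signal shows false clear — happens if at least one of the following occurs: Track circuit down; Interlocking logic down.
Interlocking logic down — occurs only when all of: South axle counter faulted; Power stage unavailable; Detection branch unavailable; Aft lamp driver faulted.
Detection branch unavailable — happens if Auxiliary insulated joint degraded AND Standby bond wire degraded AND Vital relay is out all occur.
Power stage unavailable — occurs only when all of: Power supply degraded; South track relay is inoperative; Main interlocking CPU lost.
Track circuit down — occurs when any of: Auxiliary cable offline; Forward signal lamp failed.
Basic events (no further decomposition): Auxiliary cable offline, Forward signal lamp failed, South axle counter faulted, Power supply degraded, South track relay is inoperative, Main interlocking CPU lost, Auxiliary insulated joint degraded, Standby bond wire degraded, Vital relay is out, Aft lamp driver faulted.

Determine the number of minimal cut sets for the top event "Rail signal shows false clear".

3

Track circuit down [OR]: union of children's cut sets → 2 cut set(s).
Power stage unavailable [AND]: one cut set from each child combined → 1 × 1 × 1 = 1 cut set(s).
Detection branch unavailable [AND]: one cut set from each child combined → 1 × 1 × 1 = 1 cut set(s).
Interlocking logic down [AND]: one cut set from each child combined → 1 × 1 × 1 × 1 = 1 cut set(s).
Rail signal shows false clear [OR]: union of children's cut sets → 3 cut set(s).
Minimal cut sets: {Auxiliary cable offline}; {Forward signal lamp failed}; {Aft lamp driver faulted, Auxiliary insulated joint degraded, Main interlocking CPU lost, Power supply degraded, South axle counter faulted, South track relay is inoperative, Standby bond wire degraded, Vital relay is out}.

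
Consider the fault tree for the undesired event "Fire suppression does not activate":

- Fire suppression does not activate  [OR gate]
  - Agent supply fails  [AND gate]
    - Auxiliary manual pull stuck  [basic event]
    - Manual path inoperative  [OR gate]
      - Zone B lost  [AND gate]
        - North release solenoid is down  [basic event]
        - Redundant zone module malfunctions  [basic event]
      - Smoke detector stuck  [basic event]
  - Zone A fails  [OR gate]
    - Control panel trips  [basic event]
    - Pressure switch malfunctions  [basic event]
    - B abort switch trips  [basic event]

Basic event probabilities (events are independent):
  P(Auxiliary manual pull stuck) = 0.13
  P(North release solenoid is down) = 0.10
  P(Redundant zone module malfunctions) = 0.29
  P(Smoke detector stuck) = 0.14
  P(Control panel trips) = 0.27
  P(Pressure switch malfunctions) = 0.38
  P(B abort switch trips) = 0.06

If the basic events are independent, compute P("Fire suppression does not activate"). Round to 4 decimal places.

P(Zone B lost) [AND] = 0.10 × 0.29 = 0.029000
P(Manual path inoperative) [OR] = 1 − (1−0.029000) × (1−0.14) = 0.164940
P(Agent supply fails) [AND] = 0.13 × 0.164940 = 0.021442
P(Zone A fails) [OR] = 1 − (1−0.27) × (1−0.38) × (1−0.06) = 0.574556
P(Fire suppression does not activate) [OR] = 1 − (1−0.021442) × (1−0.574556) = 0.583678
Rounded to 4 decimal places: P(Fire suppression does not activate) ≈ 0.5837.

0.5837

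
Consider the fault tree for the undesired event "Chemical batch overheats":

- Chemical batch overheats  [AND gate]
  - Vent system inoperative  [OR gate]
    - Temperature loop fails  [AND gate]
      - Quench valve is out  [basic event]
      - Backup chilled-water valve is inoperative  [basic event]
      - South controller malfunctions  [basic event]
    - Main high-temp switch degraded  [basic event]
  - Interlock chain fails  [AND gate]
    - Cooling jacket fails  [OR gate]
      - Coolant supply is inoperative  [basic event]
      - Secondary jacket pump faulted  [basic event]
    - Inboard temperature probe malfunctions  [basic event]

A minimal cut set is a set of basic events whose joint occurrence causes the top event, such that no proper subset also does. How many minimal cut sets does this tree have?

Temperature loop fails [AND]: one cut set from each child combined → 1 × 1 × 1 = 1 cut set(s).
Vent system inoperative [OR]: union of children's cut sets → 2 cut set(s).
Cooling jacket fails [OR]: union of children's cut sets → 2 cut set(s).
Interlock chain fails [AND]: one cut set from each child combined → 2 × 1 = 2 cut set(s).
Chemical batch overheats [AND]: one cut set from each child combined → 2 × 2 = 4 cut set(s).
Minimal cut sets: {Backup chilled-water valve is inoperative, Coolant supply is inoperative, Inboard temperature probe malfunctions, Quench valve is out, South controller malfunctions}; {Backup chilled-water valve is inoperative, Inboard temperature probe malfunctions, Quench valve is out, Secondary jacket pump faulted, South controller malfunctions}; {Coolant supply is inoperative, Inboard temperature probe malfunctions, Main high-temp switch degraded}; {Inboard temperature probe malfunctions, Main high-temp switch degraded, Secondary jacket pump faulted}.

4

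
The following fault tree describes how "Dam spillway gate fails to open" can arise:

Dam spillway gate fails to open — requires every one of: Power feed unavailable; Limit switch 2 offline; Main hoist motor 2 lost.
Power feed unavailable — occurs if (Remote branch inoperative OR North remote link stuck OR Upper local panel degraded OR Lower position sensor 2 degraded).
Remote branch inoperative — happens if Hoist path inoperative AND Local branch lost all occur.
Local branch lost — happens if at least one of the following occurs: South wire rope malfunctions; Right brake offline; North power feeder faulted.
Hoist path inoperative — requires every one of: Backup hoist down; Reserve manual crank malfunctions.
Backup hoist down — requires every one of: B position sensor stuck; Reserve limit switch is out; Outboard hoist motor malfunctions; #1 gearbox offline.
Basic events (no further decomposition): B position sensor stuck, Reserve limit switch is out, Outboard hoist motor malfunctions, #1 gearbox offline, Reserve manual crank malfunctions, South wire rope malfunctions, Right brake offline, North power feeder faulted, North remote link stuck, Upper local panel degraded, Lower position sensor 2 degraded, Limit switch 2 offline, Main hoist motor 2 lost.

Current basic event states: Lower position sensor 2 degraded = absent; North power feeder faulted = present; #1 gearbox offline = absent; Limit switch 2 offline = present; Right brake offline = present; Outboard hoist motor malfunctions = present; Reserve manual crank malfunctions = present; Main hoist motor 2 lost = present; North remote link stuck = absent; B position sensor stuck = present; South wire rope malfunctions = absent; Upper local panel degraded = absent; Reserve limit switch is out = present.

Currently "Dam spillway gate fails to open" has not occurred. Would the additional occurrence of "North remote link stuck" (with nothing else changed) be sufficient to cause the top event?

Counterfactual: set "North remote link stuck" to occurred.
Backup hoist down [AND]: B position sensor stuck=occurs, Reserve limit switch is out=occurs, Outboard hoist motor malfunctions=occurs, #1 gearbox offline=not → not all inputs occur → does not occur.
Hoist path inoperative [AND]: Backup hoist down=not, Reserve manual crank malfunctions=occurs → not all inputs occur → does not occur.
Local branch lost [OR]: South wire rope malfunctions=not, Right brake offline=occurs, North power feeder faulted=occurs → at least one input occurs → occurs.
Remote branch inoperative [AND]: Hoist path inoperative=not, Local branch lost=occurs → not all inputs occur → does not occur.
Power feed unavailable [OR]: Remote branch inoperative=not, North remote link stuck=occurs, Upper local panel degraded=not, Lower position sensor 2 degraded=not → at least one input occurs → occurs.
Dam spillway gate fails to open [AND]: Power feed unavailable=occurs, Limit switch 2 offline=occurs, Main hoist motor 2 lost=occurs → all inputs occur → occurs.

Yes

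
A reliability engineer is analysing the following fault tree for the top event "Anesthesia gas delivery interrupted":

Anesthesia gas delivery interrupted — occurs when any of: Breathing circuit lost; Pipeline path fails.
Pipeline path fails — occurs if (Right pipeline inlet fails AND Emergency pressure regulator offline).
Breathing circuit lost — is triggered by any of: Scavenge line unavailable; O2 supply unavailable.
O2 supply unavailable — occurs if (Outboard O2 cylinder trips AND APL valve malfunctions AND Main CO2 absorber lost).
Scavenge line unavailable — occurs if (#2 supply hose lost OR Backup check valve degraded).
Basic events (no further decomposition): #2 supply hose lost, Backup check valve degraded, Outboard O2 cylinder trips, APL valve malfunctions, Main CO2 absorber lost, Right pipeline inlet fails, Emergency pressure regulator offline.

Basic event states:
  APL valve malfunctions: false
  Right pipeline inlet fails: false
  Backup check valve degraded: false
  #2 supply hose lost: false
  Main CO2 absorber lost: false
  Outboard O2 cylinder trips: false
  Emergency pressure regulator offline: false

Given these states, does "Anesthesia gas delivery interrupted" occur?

Scavenge line unavailable [OR]: #2 supply hose lost=not, Backup check valve degraded=not → no input occurs → does not occur.
O2 supply unavailable [AND]: Outboard O2 cylinder trips=not, APL valve malfunctions=not, Main CO2 absorber lost=not → not all inputs occur → does not occur.
Breathing circuit lost [OR]: Scavenge line unavailable=not, O2 supply unavailable=not → no input occurs → does not occur.
Pipeline path fails [AND]: Right pipeline inlet fails=not, Emergency pressure regulator offline=not → not all inputs occur → does not occur.
Anesthesia gas delivery interrupted [OR]: Breathing circuit lost=not, Pipeline path fails=not → no input occurs → does not occur.

No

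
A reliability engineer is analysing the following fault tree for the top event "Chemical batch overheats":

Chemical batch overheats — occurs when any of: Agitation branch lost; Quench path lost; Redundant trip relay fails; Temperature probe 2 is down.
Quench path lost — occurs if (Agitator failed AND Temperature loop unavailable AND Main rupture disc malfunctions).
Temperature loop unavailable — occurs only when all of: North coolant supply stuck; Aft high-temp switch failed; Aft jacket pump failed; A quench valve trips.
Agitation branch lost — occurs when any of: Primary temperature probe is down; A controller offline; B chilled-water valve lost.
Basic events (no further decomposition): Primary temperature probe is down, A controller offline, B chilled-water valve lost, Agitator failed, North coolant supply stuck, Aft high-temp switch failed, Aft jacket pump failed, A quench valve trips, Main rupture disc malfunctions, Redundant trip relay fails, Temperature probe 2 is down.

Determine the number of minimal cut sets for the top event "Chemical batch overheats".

6

Agitation branch lost [OR]: union of children's cut sets → 3 cut set(s).
Temperature loop unavailable [AND]: one cut set from each child combined → 1 × 1 × 1 × 1 = 1 cut set(s).
Quench path lost [AND]: one cut set from each child combined → 1 × 1 × 1 = 1 cut set(s).
Chemical batch overheats [OR]: union of children's cut sets → 6 cut set(s).
Minimal cut sets: {Primary temperature probe is down}; {A controller offline}; {B chilled-water valve lost}; {A quench valve trips, Aft high-temp switch failed, Aft jacket pump failed, Agitator failed, Main rupture disc malfunctions, North coolant supply stuck}; {Redundant trip relay fails}; {Temperature probe 2 is down}.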